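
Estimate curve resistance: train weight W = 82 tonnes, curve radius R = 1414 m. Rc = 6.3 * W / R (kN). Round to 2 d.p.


Rc = 6.3 * W / R
Rc = 6.3 * 82 / 1414
Rc = 516.6 / 1414
Rc = 0.37 kN

0.37


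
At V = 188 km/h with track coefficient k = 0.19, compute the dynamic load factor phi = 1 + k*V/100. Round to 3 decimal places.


phi = 1 + k * V / 100
phi = 1 + 0.19 * 188 / 100
phi = 1 + 0.3572
phi = 1.357

1.357


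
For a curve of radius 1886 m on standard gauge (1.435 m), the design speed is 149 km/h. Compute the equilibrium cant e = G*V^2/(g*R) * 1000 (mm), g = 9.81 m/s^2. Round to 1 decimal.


Convert speed: V = 149 / 3.6 = 41.3889 m/s
Apply formula: e = 1.435 * 41.3889^2 / (9.81 * 1886)
e = 1.435 * 1713.0401 / 18501.66
e = 0.132864 m = 132.9 mm

132.9


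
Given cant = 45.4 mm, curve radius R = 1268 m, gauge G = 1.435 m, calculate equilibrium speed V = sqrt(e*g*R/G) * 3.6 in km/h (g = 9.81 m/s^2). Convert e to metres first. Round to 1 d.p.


Convert cant: e = 45.4 mm = 0.0454 m
V_ms = sqrt(0.0454 * 9.81 * 1268 / 1.435)
V_ms = sqrt(393.543019) = 19.8379 m/s
V = 19.8379 * 3.6 = 71.4 km/h

71.4


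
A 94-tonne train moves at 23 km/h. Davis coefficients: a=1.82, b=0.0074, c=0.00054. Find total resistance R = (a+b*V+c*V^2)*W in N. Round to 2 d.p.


b*V = 0.0074 * 23 = 0.1702
c*V^2 = 0.00054 * 529 = 0.28566
R_per_t = 1.82 + 0.1702 + 0.28566 = 2.27586 N/t
R_total = 2.27586 * 94 = 213.93 N

213.93


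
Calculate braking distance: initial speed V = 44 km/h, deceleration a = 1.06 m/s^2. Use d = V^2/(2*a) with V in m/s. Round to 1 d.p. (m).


Convert speed: V = 44 / 3.6 = 12.2222 m/s
V^2 = 149.3827
d = 149.3827 / (2 * 1.06)
d = 149.3827 / 2.12
d = 70.5 m

70.5


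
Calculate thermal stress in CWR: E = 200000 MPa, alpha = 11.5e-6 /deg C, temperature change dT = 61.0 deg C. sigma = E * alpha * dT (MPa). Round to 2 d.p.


sigma = E * alpha * dT
sigma = 200000 * 11.5e-6 * 61.0
sigma = 2.3 * 61.0
sigma = 140.30 MPa

140.30


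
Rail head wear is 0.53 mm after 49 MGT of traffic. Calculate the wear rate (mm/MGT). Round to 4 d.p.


Wear rate = total wear / cumulative tonnage
Rate = 0.53 / 49
Rate = 0.0108 mm/MGT

0.0108


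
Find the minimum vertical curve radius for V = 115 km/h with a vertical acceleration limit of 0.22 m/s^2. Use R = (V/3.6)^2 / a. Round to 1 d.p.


Convert speed: V = 115 / 3.6 = 31.9444 m/s
V^2 = 1020.4475 m^2/s^2
R_v = 1020.4475 / 0.22
R_v = 4638.4 m

4638.4


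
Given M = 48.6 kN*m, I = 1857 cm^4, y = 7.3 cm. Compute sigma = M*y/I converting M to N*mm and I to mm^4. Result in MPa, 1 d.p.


Convert units:
M = 48.6 kN*m = 48600000 N*mm
y = 7.3 cm = 73 mm
I = 1857 cm^4 = 18570000 mm^4
sigma = 48600000 * 73 / 18570000
sigma = 191.1 MPa

191.1


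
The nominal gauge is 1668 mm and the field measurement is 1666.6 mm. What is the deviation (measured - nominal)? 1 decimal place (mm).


Deviation = measured - nominal
Deviation = 1666.6 - 1668
Deviation = -1.4 mm

-1.4


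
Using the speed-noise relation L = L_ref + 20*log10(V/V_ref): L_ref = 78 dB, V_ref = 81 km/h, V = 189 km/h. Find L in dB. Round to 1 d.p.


V/V_ref = 189 / 81 = 2.333333
log10(2.333333) = 0.367977
20 * 0.367977 = 7.3595
L = 78 + 7.3595 = 85.4 dB

85.4


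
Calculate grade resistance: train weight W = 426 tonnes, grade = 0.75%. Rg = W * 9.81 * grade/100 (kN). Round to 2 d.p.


Rg = W * 9.81 * grade / 100
Rg = 426 * 9.81 * 0.75 / 100
Rg = 4179.06 * 0.0075
Rg = 31.34 kN

31.34


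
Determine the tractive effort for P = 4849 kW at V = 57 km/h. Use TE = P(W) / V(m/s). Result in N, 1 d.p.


Convert: P = 4849 kW = 4849000 W
V = 57 / 3.6 = 15.8333 m/s
TE = 4849000 / 15.8333
TE = 306252.6 N

306252.6


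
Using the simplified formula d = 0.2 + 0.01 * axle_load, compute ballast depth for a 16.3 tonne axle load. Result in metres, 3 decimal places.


d = 0.2 + 0.01 * 16.3
d = 0.2 + 0.163
d = 0.363 m

0.363


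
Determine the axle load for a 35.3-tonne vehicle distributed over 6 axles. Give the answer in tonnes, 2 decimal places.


Load per axle = total weight / number of axles
Load = 35.3 / 6
Load = 5.88 tonnes

5.88


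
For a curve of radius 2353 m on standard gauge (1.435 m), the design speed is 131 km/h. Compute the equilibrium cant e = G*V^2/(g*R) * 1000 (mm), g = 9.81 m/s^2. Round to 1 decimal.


Convert speed: V = 131 / 3.6 = 36.3889 m/s
Apply formula: e = 1.435 * 36.3889^2 / (9.81 * 2353)
e = 1.435 * 1324.1512 / 23082.93
e = 0.082319 m = 82.3 mm

82.3


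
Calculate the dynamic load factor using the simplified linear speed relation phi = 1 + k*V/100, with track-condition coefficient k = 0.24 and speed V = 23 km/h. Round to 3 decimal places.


phi = 1 + k * V / 100
phi = 1 + 0.24 * 23 / 100
phi = 1 + 0.0552
phi = 1.055

1.055


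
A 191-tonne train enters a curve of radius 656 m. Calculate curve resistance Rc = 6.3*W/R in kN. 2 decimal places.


Rc = 6.3 * W / R
Rc = 6.3 * 191 / 656
Rc = 1203.3 / 656
Rc = 1.83 kN

1.83


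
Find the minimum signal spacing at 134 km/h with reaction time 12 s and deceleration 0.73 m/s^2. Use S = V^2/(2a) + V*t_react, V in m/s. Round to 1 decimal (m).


V = 134 / 3.6 = 37.2222 m/s
Braking distance = 37.2222^2 / (2*0.73) = 948.9684 m
Sighting distance = 37.2222 * 12 = 446.6667 m
S = 948.9684 + 446.6667 = 1395.6 m

1395.6


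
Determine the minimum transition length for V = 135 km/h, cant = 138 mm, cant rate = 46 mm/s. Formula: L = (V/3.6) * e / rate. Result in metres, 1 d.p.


Convert speed: V = 135 / 3.6 = 37.5 m/s
L = 37.5 * 138 / 46
L = 5175.0 / 46
L = 112.5 m

112.5


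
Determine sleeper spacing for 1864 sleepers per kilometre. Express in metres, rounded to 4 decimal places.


Spacing = 1000 m / number of sleepers
Spacing = 1000 / 1864
Spacing = 0.5365 m

0.5365


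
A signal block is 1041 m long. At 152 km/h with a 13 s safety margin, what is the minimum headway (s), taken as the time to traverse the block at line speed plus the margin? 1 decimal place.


V = 152 / 3.6 = 42.2222 m/s
Block traversal time = 1041 / 42.2222 = 24.6553 s
Headway = 24.6553 + 13
Headway = 37.7 s

37.7


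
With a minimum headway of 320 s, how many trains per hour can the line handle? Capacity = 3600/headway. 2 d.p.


Capacity = 3600 / headway
Capacity = 3600 / 320
Capacity = 11.25 trains/hour

11.25


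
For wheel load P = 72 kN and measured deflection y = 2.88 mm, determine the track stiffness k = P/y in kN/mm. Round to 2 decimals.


Track stiffness k = P / y
k = 72 / 2.88
k = 25.00 kN/mm

25.00


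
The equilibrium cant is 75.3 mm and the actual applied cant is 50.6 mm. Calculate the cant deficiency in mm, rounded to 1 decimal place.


Cant deficiency = equilibrium cant - actual cant
CD = 75.3 - 50.6
CD = 24.7 mm

24.7


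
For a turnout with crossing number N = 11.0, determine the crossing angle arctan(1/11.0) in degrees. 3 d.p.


1/N = 1/11.0 = 0.090909
angle = arctan(0.090909) = 0.09066 rad
angle = 0.09066 * 180/pi = 5.194 degrees

5.194


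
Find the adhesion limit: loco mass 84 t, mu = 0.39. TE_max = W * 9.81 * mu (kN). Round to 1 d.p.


TE_max = W * g * mu
TE_max = 84 * 9.81 * 0.39
TE_max = 824.04 * 0.39
TE_max = 321.4 kN

321.4


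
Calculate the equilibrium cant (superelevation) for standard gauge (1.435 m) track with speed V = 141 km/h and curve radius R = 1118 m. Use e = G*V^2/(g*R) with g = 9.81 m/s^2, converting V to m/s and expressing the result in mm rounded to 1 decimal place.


Convert speed: V = 141 / 3.6 = 39.1667 m/s
Apply formula: e = 1.435 * 39.1667^2 / (9.81 * 1118)
e = 1.435 * 1534.0278 / 10967.58
e = 0.200712 m = 200.7 mm

200.7


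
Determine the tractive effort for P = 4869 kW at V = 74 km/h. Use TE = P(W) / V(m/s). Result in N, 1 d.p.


Convert: P = 4869 kW = 4869000 W
V = 74 / 3.6 = 20.5556 m/s
TE = 4869000 / 20.5556
TE = 236870.3 N

236870.3


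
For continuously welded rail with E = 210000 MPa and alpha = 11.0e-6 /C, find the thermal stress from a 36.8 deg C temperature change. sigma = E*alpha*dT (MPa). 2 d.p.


sigma = E * alpha * dT
sigma = 210000 * 11.0e-6 * 36.8
sigma = 2.31 * 36.8
sigma = 85.01 MPa

85.01


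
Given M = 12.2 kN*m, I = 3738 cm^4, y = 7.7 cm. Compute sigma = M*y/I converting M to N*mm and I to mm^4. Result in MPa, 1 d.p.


Convert units:
M = 12.2 kN*m = 12200000 N*mm
y = 7.7 cm = 77 mm
I = 3738 cm^4 = 37380000 mm^4
sigma = 12200000 * 77 / 37380000
sigma = 25.1 MPa

25.1


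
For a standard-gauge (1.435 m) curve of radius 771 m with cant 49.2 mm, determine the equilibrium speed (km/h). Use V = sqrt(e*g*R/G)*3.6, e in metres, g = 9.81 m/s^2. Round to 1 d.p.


Convert cant: e = 49.2 mm = 0.0492 m
V_ms = sqrt(0.0492 * 9.81 * 771 / 1.435)
V_ms = sqrt(259.320343) = 16.1034 m/s
V = 16.1034 * 3.6 = 58.0 km/h

58.0


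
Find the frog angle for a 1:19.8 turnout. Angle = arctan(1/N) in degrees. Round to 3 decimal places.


1/N = 1/19.8 = 0.050505
angle = arctan(0.050505) = 0.050462 rad
angle = 0.050462 * 180/pi = 2.891 degrees

2.891


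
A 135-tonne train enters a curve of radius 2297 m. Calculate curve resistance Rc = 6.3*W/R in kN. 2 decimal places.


Rc = 6.3 * W / R
Rc = 6.3 * 135 / 2297
Rc = 850.5 / 2297
Rc = 0.37 kN

0.37


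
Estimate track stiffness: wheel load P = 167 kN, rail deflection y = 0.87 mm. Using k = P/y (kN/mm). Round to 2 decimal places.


Track stiffness k = P / y
k = 167 / 0.87
k = 191.95 kN/mm

191.95


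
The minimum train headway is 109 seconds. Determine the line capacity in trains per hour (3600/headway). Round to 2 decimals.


Capacity = 3600 / headway
Capacity = 3600 / 109
Capacity = 33.03 trains/hour

33.03


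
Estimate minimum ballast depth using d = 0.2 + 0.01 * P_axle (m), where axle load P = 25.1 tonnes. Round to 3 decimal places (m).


d = 0.2 + 0.01 * 25.1
d = 0.2 + 0.251
d = 0.451 m

0.451


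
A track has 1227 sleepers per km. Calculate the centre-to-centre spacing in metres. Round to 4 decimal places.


Spacing = 1000 m / number of sleepers
Spacing = 1000 / 1227
Spacing = 0.8150 m

0.8150


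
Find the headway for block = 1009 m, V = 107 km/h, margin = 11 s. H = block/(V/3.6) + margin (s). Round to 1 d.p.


V = 107 / 3.6 = 29.7222 m/s
Block traversal time = 1009 / 29.7222 = 33.9477 s
Headway = 33.9477 + 11
Headway = 44.9 s

44.9


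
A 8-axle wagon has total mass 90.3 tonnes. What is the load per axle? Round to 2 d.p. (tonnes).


Load per axle = total weight / number of axles
Load = 90.3 / 8
Load = 11.29 tonnes

11.29


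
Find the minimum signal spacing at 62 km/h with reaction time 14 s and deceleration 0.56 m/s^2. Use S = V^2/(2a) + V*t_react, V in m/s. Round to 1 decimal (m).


V = 62 / 3.6 = 17.2222 m/s
Braking distance = 17.2222^2 / (2*0.56) = 264.8258 m
Sighting distance = 17.2222 * 14 = 241.1111 m
S = 264.8258 + 241.1111 = 505.9 m

505.9


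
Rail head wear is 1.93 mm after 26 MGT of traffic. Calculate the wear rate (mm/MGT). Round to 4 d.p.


Wear rate = total wear / cumulative tonnage
Rate = 1.93 / 26
Rate = 0.0742 mm/MGT

0.0742


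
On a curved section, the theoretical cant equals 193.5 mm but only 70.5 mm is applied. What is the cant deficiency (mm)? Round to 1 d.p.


Cant deficiency = equilibrium cant - actual cant
CD = 193.5 - 70.5
CD = 123.0 mm

123.0


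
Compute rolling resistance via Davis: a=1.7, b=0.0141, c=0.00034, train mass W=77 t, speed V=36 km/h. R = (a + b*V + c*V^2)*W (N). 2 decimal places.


b*V = 0.0141 * 36 = 0.5076
c*V^2 = 0.00034 * 1296 = 0.44064
R_per_t = 1.7 + 0.5076 + 0.44064 = 2.64824 N/t
R_total = 2.64824 * 77 = 203.91 N

203.91


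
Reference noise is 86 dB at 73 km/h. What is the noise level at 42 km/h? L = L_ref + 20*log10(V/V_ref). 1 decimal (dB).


V/V_ref = 42 / 73 = 0.575342
log10(0.575342) = -0.240074
20 * -0.240074 = -4.8015
L = 86 + -4.8015 = 81.2 dB

81.2


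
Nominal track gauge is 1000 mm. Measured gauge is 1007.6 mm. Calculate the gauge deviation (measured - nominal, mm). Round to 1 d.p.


Deviation = measured - nominal
Deviation = 1007.6 - 1000
Deviation = 7.6 mm

7.6


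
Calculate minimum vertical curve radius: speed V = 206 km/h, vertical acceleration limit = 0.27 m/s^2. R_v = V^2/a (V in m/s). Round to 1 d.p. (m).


Convert speed: V = 206 / 3.6 = 57.2222 m/s
V^2 = 3274.3827 m^2/s^2
R_v = 3274.3827 / 0.27
R_v = 12127.3 m

12127.3


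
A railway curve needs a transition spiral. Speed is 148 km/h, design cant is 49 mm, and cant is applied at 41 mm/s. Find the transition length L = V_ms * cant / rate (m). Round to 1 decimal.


Convert speed: V = 148 / 3.6 = 41.1111 m/s
L = 41.1111 * 49 / 41
L = 2014.4444 / 41
L = 49.1 m

49.1


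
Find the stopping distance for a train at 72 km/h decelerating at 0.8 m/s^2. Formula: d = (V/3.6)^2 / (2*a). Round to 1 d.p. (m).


Convert speed: V = 72 / 3.6 = 20.0 m/s
V^2 = 400.0
d = 400.0 / (2 * 0.8)
d = 400.0 / 1.6
d = 250.0 m

250.0


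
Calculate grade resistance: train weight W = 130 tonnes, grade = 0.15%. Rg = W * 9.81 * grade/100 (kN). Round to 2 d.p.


Rg = W * 9.81 * grade / 100
Rg = 130 * 9.81 * 0.15 / 100
Rg = 1275.3 * 0.0015
Rg = 1.91 kN

1.91


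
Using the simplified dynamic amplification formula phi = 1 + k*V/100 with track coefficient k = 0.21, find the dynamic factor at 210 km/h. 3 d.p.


phi = 1 + k * V / 100
phi = 1 + 0.21 * 210 / 100
phi = 1 + 0.441
phi = 1.441

1.441


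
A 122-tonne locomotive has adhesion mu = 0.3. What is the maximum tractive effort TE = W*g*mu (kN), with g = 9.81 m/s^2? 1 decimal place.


TE_max = W * g * mu
TE_max = 122 * 9.81 * 0.3
TE_max = 1196.82 * 0.3
TE_max = 359.0 kN

359.0


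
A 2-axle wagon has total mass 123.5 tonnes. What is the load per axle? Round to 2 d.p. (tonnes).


Load per axle = total weight / number of axles
Load = 123.5 / 2
Load = 61.75 tonnes

61.75


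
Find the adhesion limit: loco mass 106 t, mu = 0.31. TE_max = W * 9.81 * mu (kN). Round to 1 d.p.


TE_max = W * g * mu
TE_max = 106 * 9.81 * 0.31
TE_max = 1039.86 * 0.31
TE_max = 322.4 kN

322.4


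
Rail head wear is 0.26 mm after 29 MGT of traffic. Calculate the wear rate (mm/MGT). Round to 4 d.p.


Wear rate = total wear / cumulative tonnage
Rate = 0.26 / 29
Rate = 0.0090 mm/MGT

0.0090


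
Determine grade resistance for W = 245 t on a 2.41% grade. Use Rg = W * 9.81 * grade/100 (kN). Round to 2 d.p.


Rg = W * 9.81 * grade / 100
Rg = 245 * 9.81 * 2.41 / 100
Rg = 2403.45 * 0.0241
Rg = 57.92 kN

57.92


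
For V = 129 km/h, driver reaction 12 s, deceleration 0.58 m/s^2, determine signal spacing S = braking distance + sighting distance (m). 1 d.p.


V = 129 / 3.6 = 35.8333 m/s
Braking distance = 35.8333^2 / (2*0.58) = 1106.9205 m
Sighting distance = 35.8333 * 12 = 430.0 m
S = 1106.9205 + 430.0 = 1536.9 m

1536.9


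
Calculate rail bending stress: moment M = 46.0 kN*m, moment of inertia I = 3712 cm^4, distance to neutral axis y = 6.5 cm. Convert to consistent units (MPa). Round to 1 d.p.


Convert units:
M = 46.0 kN*m = 46000000 N*mm
y = 6.5 cm = 65 mm
I = 3712 cm^4 = 37120000 mm^4
sigma = 46000000 * 65 / 37120000
sigma = 80.5 MPa

80.5


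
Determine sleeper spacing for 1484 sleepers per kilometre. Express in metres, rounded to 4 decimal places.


Spacing = 1000 m / number of sleepers
Spacing = 1000 / 1484
Spacing = 0.6739 m

0.6739


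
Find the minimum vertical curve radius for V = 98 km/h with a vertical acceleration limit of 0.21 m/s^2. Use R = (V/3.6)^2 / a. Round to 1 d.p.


Convert speed: V = 98 / 3.6 = 27.2222 m/s
V^2 = 741.0494 m^2/s^2
R_v = 741.0494 / 0.21
R_v = 3528.8 m

3528.8


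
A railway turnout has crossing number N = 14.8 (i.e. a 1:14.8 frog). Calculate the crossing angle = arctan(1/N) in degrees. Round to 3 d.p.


1/N = 1/14.8 = 0.067568
angle = arctan(0.067568) = 0.067465 rad
angle = 0.067465 * 180/pi = 3.865 degrees

3.865


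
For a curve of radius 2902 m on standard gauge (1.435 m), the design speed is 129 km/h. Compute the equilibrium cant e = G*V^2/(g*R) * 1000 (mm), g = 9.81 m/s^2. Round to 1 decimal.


Convert speed: V = 129 / 3.6 = 35.8333 m/s
Apply formula: e = 1.435 * 35.8333^2 / (9.81 * 2902)
e = 1.435 * 1284.0278 / 28468.62
e = 0.064723 m = 64.7 mm

64.7


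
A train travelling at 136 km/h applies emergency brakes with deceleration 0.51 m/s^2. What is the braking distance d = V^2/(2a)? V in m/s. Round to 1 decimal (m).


Convert speed: V = 136 / 3.6 = 37.7778 m/s
V^2 = 1427.1605
d = 1427.1605 / (2 * 0.51)
d = 1427.1605 / 1.02
d = 1399.2 m

1399.2


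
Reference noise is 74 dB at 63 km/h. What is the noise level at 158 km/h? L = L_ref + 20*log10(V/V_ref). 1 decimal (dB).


V/V_ref = 158 / 63 = 2.507937
log10(2.507937) = 0.399317
20 * 0.399317 = 7.9863
L = 74 + 7.9863 = 82.0 dB

82.0


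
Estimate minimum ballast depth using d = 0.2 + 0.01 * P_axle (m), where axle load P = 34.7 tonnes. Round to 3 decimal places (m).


d = 0.2 + 0.01 * 34.7
d = 0.2 + 0.347
d = 0.547 m

0.547


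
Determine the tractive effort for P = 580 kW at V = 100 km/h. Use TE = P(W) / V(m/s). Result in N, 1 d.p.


Convert: P = 580 kW = 580000 W
V = 100 / 3.6 = 27.7778 m/s
TE = 580000 / 27.7778
TE = 20880.0 N

20880.0


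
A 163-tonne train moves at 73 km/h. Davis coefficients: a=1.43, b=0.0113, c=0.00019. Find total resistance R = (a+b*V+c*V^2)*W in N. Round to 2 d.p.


b*V = 0.0113 * 73 = 0.8249
c*V^2 = 0.00019 * 5329 = 1.01251
R_per_t = 1.43 + 0.8249 + 1.01251 = 3.26741 N/t
R_total = 3.26741 * 163 = 532.59 N

532.59


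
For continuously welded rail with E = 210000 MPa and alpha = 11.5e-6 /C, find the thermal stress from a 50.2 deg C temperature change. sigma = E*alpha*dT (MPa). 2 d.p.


sigma = E * alpha * dT
sigma = 210000 * 11.5e-6 * 50.2
sigma = 2.415 * 50.2
sigma = 121.23 MPa

121.23


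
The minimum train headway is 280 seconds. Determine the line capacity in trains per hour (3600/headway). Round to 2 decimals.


Capacity = 3600 / headway
Capacity = 3600 / 280
Capacity = 12.86 trains/hour

12.86


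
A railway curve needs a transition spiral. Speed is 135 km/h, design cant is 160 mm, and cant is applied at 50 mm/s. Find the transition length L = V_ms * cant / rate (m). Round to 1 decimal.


Convert speed: V = 135 / 3.6 = 37.5 m/s
L = 37.5 * 160 / 50
L = 6000.0 / 50
L = 120.0 m

120.0


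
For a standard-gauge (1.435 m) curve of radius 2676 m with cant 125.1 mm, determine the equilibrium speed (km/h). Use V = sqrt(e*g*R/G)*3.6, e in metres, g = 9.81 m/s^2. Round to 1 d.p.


Convert cant: e = 125.1 mm = 0.1251 m
V_ms = sqrt(0.1251 * 9.81 * 2676 / 1.435)
V_ms = sqrt(2288.550631) = 47.8388 m/s
V = 47.8388 * 3.6 = 172.2 km/h

172.2


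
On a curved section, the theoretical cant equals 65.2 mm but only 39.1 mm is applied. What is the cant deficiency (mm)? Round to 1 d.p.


Cant deficiency = equilibrium cant - actual cant
CD = 65.2 - 39.1
CD = 26.1 mm

26.1


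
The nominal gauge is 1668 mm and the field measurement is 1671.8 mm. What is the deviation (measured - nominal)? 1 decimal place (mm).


Deviation = measured - nominal
Deviation = 1671.8 - 1668
Deviation = 3.8 mm

3.8


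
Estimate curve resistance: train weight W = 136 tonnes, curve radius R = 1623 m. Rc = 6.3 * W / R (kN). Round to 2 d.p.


Rc = 6.3 * W / R
Rc = 6.3 * 136 / 1623
Rc = 856.8 / 1623
Rc = 0.53 kN

0.53


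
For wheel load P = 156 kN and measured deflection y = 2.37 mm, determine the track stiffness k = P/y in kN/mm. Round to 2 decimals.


Track stiffness k = P / y
k = 156 / 2.37
k = 65.82 kN/mm

65.82


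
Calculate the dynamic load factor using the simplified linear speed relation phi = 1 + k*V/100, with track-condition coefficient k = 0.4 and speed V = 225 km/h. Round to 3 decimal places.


phi = 1 + k * V / 100
phi = 1 + 0.4 * 225 / 100
phi = 1 + 0.9
phi = 1.900

1.900


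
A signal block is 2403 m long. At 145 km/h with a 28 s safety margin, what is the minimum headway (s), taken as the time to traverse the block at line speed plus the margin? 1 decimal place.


V = 145 / 3.6 = 40.2778 m/s
Block traversal time = 2403 / 40.2778 = 59.6607 s
Headway = 59.6607 + 28
Headway = 87.7 s

87.7


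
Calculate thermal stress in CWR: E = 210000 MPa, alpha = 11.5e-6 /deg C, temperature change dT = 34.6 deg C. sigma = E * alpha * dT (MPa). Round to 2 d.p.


sigma = E * alpha * dT
sigma = 210000 * 11.5e-6 * 34.6
sigma = 2.415 * 34.6
sigma = 83.56 MPa

83.56


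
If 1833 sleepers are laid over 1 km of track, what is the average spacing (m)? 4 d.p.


Spacing = 1000 m / number of sleepers
Spacing = 1000 / 1833
Spacing = 0.5456 m

0.5456


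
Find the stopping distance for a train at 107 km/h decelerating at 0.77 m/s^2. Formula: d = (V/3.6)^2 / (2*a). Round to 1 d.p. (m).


Convert speed: V = 107 / 3.6 = 29.7222 m/s
V^2 = 883.4105
d = 883.4105 / (2 * 0.77)
d = 883.4105 / 1.54
d = 573.6 m

573.6


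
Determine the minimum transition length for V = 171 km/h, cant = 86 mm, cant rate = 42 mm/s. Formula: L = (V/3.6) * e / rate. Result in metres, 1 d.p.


Convert speed: V = 171 / 3.6 = 47.5 m/s
L = 47.5 * 86 / 42
L = 4085.0 / 42
L = 97.3 m

97.3


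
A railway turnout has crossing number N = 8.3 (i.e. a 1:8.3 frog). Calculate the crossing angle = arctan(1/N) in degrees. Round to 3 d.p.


1/N = 1/8.3 = 0.120482
angle = arctan(0.120482) = 0.119904 rad
angle = 0.119904 * 180/pi = 6.870 degrees

6.870


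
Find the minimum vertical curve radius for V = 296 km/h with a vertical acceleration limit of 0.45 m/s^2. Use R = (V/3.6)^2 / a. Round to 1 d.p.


Convert speed: V = 296 / 3.6 = 82.2222 m/s
V^2 = 6760.4938 m^2/s^2
R_v = 6760.4938 / 0.45
R_v = 15023.3 m

15023.3


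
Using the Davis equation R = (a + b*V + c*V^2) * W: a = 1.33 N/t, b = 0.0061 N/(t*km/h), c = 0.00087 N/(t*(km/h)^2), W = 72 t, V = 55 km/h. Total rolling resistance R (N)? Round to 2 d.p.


b*V = 0.0061 * 55 = 0.3355
c*V^2 = 0.00087 * 3025 = 2.63175
R_per_t = 1.33 + 0.3355 + 2.63175 = 4.29725 N/t
R_total = 4.29725 * 72 = 309.40 N

309.40


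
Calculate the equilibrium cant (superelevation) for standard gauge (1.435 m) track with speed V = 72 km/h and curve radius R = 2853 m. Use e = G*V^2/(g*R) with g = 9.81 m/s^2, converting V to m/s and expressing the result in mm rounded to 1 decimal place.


Convert speed: V = 72 / 3.6 = 20.0 m/s
Apply formula: e = 1.435 * 20.0^2 / (9.81 * 2853)
e = 1.435 * 400.0 / 27987.93
e = 0.020509 m = 20.5 mm

20.5


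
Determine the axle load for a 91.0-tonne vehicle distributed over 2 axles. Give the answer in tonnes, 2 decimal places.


Load per axle = total weight / number of axles
Load = 91.0 / 2
Load = 45.50 tonnes

45.50


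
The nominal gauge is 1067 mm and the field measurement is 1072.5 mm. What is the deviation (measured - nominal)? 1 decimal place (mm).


Deviation = measured - nominal
Deviation = 1072.5 - 1067
Deviation = 5.5 mm

5.5


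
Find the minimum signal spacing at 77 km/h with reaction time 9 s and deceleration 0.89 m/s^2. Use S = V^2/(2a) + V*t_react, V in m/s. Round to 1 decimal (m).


V = 77 / 3.6 = 21.3889 m/s
Braking distance = 21.3889^2 / (2*0.89) = 257.0138 m
Sighting distance = 21.3889 * 9 = 192.5 m
S = 257.0138 + 192.5 = 449.5 m

449.5


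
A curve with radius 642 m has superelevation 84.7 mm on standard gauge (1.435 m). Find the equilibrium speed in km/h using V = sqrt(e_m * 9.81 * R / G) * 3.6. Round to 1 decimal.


Convert cant: e = 84.7 mm = 0.0847 m
V_ms = sqrt(0.0847 * 9.81 * 642 / 1.435)
V_ms = sqrt(371.73679) = 19.2805 m/s
V = 19.2805 * 3.6 = 69.4 km/h

69.4


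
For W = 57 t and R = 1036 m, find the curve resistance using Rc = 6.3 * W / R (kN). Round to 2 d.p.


Rc = 6.3 * W / R
Rc = 6.3 * 57 / 1036
Rc = 359.1 / 1036
Rc = 0.35 kN

0.35


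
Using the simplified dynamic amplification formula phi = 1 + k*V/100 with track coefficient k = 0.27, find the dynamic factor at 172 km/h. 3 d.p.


phi = 1 + k * V / 100
phi = 1 + 0.27 * 172 / 100
phi = 1 + 0.4644
phi = 1.464

1.464


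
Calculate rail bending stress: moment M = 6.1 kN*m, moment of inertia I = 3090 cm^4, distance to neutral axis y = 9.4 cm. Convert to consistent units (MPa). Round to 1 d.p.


Convert units:
M = 6.1 kN*m = 6100000 N*mm
y = 9.4 cm = 94 mm
I = 3090 cm^4 = 30900000 mm^4
sigma = 6100000 * 94 / 30900000
sigma = 18.6 MPa

18.6


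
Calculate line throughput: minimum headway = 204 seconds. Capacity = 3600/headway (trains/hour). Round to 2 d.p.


Capacity = 3600 / headway
Capacity = 3600 / 204
Capacity = 17.65 trains/hour

17.65


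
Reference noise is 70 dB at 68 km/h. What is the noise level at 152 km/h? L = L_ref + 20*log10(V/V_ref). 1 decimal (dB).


V/V_ref = 152 / 68 = 2.235294
log10(2.235294) = 0.349335
20 * 0.349335 = 6.9867
L = 70 + 6.9867 = 77.0 dB

77.0


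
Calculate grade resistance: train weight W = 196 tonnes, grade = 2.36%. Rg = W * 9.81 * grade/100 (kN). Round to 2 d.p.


Rg = W * 9.81 * grade / 100
Rg = 196 * 9.81 * 2.36 / 100
Rg = 1922.76 * 0.0236
Rg = 45.38 kN

45.38


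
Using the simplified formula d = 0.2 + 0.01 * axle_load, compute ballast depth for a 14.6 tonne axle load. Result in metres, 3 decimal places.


d = 0.2 + 0.01 * 14.6
d = 0.2 + 0.146
d = 0.346 m

0.346


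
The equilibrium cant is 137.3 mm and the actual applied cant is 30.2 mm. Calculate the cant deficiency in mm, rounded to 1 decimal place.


Cant deficiency = equilibrium cant - actual cant
CD = 137.3 - 30.2
CD = 107.1 mm

107.1


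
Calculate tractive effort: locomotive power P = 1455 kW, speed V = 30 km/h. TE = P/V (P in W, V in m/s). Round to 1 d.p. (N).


Convert: P = 1455 kW = 1455000 W
V = 30 / 3.6 = 8.3333 m/s
TE = 1455000 / 8.3333
TE = 174600.0 N

174600.0


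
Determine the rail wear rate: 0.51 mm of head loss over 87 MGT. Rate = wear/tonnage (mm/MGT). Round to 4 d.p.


Wear rate = total wear / cumulative tonnage
Rate = 0.51 / 87
Rate = 0.0059 mm/MGT

0.0059


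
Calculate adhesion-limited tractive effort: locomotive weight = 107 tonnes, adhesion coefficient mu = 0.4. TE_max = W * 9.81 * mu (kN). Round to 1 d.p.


TE_max = W * g * mu
TE_max = 107 * 9.81 * 0.4
TE_max = 1049.67 * 0.4
TE_max = 419.9 kN

419.9


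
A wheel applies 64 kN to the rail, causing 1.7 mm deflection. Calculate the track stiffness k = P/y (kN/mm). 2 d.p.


Track stiffness k = P / y
k = 64 / 1.7
k = 37.65 kN/mm

37.65


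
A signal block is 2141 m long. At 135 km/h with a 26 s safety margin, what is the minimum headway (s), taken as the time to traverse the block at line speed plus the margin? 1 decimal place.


V = 135 / 3.6 = 37.5 m/s
Block traversal time = 2141 / 37.5 = 57.0933 s
Headway = 57.0933 + 26
Headway = 83.1 s

83.1


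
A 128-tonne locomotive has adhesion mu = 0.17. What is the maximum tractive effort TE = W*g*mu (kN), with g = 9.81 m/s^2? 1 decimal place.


TE_max = W * g * mu
TE_max = 128 * 9.81 * 0.17
TE_max = 1255.68 * 0.17
TE_max = 213.5 kN

213.5


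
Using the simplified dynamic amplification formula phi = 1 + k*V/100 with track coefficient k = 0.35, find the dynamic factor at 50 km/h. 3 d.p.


phi = 1 + k * V / 100
phi = 1 + 0.35 * 50 / 100
phi = 1 + 0.175
phi = 1.175

1.175


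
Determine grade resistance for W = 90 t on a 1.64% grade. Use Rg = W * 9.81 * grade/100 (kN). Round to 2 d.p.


Rg = W * 9.81 * grade / 100
Rg = 90 * 9.81 * 1.64 / 100
Rg = 882.9 * 0.0164
Rg = 14.48 kN

14.48


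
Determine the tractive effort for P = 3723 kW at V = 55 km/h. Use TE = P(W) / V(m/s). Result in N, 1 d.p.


Convert: P = 3723 kW = 3723000 W
V = 55 / 3.6 = 15.2778 m/s
TE = 3723000 / 15.2778
TE = 243687.3 N

243687.3


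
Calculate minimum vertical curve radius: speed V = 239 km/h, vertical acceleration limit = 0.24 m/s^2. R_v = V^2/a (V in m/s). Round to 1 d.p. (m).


Convert speed: V = 239 / 3.6 = 66.3889 m/s
V^2 = 4407.4846 m^2/s^2
R_v = 4407.4846 / 0.24
R_v = 18364.5 m

18364.5


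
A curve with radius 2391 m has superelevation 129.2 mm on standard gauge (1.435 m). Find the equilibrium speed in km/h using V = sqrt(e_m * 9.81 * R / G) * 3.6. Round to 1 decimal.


Convert cant: e = 129.2 mm = 0.1292 m
V_ms = sqrt(0.1292 * 9.81 * 2391 / 1.435)
V_ms = sqrt(2111.831172) = 45.9547 m/s
V = 45.9547 * 3.6 = 165.4 km/h

165.4


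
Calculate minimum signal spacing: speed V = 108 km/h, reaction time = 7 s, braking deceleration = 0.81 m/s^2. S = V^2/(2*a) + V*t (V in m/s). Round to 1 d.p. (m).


V = 108 / 3.6 = 30.0 m/s
Braking distance = 30.0^2 / (2*0.81) = 555.5556 m
Sighting distance = 30.0 * 7 = 210.0 m
S = 555.5556 + 210.0 = 765.6 m

765.6


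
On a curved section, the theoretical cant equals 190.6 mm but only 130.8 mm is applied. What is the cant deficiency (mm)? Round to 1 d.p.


Cant deficiency = equilibrium cant - actual cant
CD = 190.6 - 130.8
CD = 59.8 mm

59.8


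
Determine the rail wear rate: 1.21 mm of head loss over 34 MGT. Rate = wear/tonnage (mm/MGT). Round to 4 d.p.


Wear rate = total wear / cumulative tonnage
Rate = 1.21 / 34
Rate = 0.0356 mm/MGT

0.0356


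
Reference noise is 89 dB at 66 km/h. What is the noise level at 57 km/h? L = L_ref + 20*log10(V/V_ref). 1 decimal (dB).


V/V_ref = 57 / 66 = 0.863636
log10(0.863636) = -0.063669
20 * -0.063669 = -1.2734
L = 89 + -1.2734 = 87.7 dB

87.7


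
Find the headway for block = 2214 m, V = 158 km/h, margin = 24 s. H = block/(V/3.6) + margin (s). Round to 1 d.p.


V = 158 / 3.6 = 43.8889 m/s
Block traversal time = 2214 / 43.8889 = 50.4456 s
Headway = 50.4456 + 24
Headway = 74.4 s

74.4


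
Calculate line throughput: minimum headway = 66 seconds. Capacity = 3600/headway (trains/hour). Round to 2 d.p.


Capacity = 3600 / headway
Capacity = 3600 / 66
Capacity = 54.55 trains/hour

54.55


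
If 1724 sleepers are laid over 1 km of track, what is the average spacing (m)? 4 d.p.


Spacing = 1000 m / number of sleepers
Spacing = 1000 / 1724
Spacing = 0.5800 m

0.5800


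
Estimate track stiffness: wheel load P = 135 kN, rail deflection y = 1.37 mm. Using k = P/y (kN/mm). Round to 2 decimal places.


Track stiffness k = P / y
k = 135 / 1.37
k = 98.54 kN/mm

98.54


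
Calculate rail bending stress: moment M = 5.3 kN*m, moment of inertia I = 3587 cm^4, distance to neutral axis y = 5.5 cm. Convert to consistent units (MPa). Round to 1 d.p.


Convert units:
M = 5.3 kN*m = 5300000 N*mm
y = 5.5 cm = 55 mm
I = 3587 cm^4 = 35870000 mm^4
sigma = 5300000 * 55 / 35870000
sigma = 8.1 MPa

8.1


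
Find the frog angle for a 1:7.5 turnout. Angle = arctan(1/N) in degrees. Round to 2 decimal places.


1/N = 1/7.5 = 0.133333
angle = arctan(0.133333) = 0.132552 rad
angle = 0.132552 * 180/pi = 7.59 degrees

7.59


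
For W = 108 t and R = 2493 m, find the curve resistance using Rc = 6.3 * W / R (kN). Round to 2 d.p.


Rc = 6.3 * W / R
Rc = 6.3 * 108 / 2493
Rc = 680.4 / 2493
Rc = 0.27 kN

0.27


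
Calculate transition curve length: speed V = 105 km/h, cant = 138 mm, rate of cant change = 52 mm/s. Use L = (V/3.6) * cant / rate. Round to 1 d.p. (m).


Convert speed: V = 105 / 3.6 = 29.1667 m/s
L = 29.1667 * 138 / 52
L = 4025.0 / 52
L = 77.4 m

77.4


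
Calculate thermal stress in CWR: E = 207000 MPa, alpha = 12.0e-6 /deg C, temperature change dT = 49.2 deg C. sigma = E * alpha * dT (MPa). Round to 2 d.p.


sigma = E * alpha * dT
sigma = 207000 * 12.0e-6 * 49.2
sigma = 2.484 * 49.2
sigma = 122.21 MPa

122.21


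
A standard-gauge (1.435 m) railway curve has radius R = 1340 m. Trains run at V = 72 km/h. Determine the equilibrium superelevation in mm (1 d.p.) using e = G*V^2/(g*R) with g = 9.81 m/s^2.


Convert speed: V = 72 / 3.6 = 20.0 m/s
Apply formula: e = 1.435 * 20.0^2 / (9.81 * 1340)
e = 1.435 * 400.0 / 13145.4
e = 0.043665 m = 43.7 mm

43.7


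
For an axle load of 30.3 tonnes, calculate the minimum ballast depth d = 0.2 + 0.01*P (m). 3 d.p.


d = 0.2 + 0.01 * 30.3
d = 0.2 + 0.303
d = 0.503 m

0.503


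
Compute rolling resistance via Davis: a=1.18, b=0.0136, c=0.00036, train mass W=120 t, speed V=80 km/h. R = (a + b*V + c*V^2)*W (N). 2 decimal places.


b*V = 0.0136 * 80 = 1.088
c*V^2 = 0.00036 * 6400 = 2.304
R_per_t = 1.18 + 1.088 + 2.304 = 4.572 N/t
R_total = 4.572 * 120 = 548.64 N

548.64


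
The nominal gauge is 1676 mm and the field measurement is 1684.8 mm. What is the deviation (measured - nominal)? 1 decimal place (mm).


Deviation = measured - nominal
Deviation = 1684.8 - 1676
Deviation = 8.8 mm

8.8


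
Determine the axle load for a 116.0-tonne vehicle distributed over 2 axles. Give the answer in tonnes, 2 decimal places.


Load per axle = total weight / number of axles
Load = 116.0 / 2
Load = 58.00 tonnes

58.00


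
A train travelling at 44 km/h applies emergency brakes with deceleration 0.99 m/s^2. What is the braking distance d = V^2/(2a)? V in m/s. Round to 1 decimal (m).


Convert speed: V = 44 / 3.6 = 12.2222 m/s
V^2 = 149.3827
d = 149.3827 / (2 * 0.99)
d = 149.3827 / 1.98
d = 75.4 m

75.4


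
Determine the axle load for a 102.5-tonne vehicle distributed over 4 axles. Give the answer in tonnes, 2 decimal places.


Load per axle = total weight / number of axles
Load = 102.5 / 4
Load = 25.63 tonnes

25.63


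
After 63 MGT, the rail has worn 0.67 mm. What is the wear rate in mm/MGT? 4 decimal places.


Wear rate = total wear / cumulative tonnage
Rate = 0.67 / 63
Rate = 0.0106 mm/MGT

0.0106


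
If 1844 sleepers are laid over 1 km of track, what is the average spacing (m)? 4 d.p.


Spacing = 1000 m / number of sleepers
Spacing = 1000 / 1844
Spacing = 0.5423 m

0.5423


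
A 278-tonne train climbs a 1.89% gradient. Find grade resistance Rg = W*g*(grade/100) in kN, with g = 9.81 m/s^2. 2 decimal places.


Rg = W * 9.81 * grade / 100
Rg = 278 * 9.81 * 1.89 / 100
Rg = 2727.18 * 0.0189
Rg = 51.54 kN

51.54


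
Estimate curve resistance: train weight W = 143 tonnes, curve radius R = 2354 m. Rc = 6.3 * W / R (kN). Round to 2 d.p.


Rc = 6.3 * W / R
Rc = 6.3 * 143 / 2354
Rc = 900.9 / 2354
Rc = 0.38 kN

0.38


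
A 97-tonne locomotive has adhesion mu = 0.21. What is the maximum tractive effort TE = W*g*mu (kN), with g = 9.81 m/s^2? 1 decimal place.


TE_max = W * g * mu
TE_max = 97 * 9.81 * 0.21
TE_max = 951.57 * 0.21
TE_max = 199.8 kN

199.8


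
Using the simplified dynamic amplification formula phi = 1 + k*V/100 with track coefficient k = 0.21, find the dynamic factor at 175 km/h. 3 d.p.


phi = 1 + k * V / 100
phi = 1 + 0.21 * 175 / 100
phi = 1 + 0.3675
phi = 1.368

1.368


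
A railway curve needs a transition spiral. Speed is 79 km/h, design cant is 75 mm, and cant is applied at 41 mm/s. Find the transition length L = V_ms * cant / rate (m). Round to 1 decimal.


Convert speed: V = 79 / 3.6 = 21.9444 m/s
L = 21.9444 * 75 / 41
L = 1645.8333 / 41
L = 40.1 m

40.1


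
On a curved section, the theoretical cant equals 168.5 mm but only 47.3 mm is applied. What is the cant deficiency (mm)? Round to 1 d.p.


Cant deficiency = equilibrium cant - actual cant
CD = 168.5 - 47.3
CD = 121.2 mm

121.2


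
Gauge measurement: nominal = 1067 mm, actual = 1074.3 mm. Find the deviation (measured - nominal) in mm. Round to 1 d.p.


Deviation = measured - nominal
Deviation = 1074.3 - 1067
Deviation = 7.3 mm

7.3


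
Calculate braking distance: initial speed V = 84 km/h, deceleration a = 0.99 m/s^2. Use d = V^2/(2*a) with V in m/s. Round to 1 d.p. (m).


Convert speed: V = 84 / 3.6 = 23.3333 m/s
V^2 = 544.4444
d = 544.4444 / (2 * 0.99)
d = 544.4444 / 1.98
d = 275.0 m

275.0


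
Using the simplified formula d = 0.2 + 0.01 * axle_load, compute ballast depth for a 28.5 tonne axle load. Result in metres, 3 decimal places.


d = 0.2 + 0.01 * 28.5
d = 0.2 + 0.285
d = 0.485 m

0.485


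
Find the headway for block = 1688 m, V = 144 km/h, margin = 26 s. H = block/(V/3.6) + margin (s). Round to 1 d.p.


V = 144 / 3.6 = 40.0 m/s
Block traversal time = 1688 / 40.0 = 42.2 s
Headway = 42.2 + 26
Headway = 68.2 s

68.2


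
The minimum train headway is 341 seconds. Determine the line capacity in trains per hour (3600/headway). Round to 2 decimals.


Capacity = 3600 / headway
Capacity = 3600 / 341
Capacity = 10.56 trains/hour

10.56


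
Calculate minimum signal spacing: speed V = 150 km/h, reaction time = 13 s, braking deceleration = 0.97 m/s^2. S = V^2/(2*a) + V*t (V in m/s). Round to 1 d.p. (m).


V = 150 / 3.6 = 41.6667 m/s
Braking distance = 41.6667^2 / (2*0.97) = 894.9026 m
Sighting distance = 41.6667 * 13 = 541.6667 m
S = 894.9026 + 541.6667 = 1436.6 m

1436.6


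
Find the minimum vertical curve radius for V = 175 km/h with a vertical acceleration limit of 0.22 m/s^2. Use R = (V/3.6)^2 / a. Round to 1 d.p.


Convert speed: V = 175 / 3.6 = 48.6111 m/s
V^2 = 2363.0401 m^2/s^2
R_v = 2363.0401 / 0.22
R_v = 10741.1 m

10741.1


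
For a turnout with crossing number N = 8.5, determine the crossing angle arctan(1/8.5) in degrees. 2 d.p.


1/N = 1/8.5 = 0.117647
angle = arctan(0.117647) = 0.117109 rad
angle = 0.117109 * 180/pi = 6.71 degrees

6.71


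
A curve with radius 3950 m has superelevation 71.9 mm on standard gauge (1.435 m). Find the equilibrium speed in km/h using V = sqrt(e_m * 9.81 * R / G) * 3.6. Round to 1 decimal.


Convert cant: e = 71.9 mm = 0.0719 m
V_ms = sqrt(0.0719 * 9.81 * 3950 / 1.435)
V_ms = sqrt(1941.52547) = 44.0627 m/s
V = 44.0627 * 3.6 = 158.6 km/h

158.6


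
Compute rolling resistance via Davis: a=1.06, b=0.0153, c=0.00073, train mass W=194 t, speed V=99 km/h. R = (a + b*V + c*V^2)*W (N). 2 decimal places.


b*V = 0.0153 * 99 = 1.5147
c*V^2 = 0.00073 * 9801 = 7.15473
R_per_t = 1.06 + 1.5147 + 7.15473 = 9.72943 N/t
R_total = 9.72943 * 194 = 1887.51 N

1887.51


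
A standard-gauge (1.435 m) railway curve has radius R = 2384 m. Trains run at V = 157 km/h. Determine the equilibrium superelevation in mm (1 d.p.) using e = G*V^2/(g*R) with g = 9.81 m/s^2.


Convert speed: V = 157 / 3.6 = 43.6111 m/s
Apply formula: e = 1.435 * 43.6111^2 / (9.81 * 2384)
e = 1.435 * 1901.929 / 23387.04
e = 0.1167 m = 116.7 mm

116.7


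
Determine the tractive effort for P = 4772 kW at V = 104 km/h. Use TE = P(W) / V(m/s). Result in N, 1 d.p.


Convert: P = 4772 kW = 4772000 W
V = 104 / 3.6 = 28.8889 m/s
TE = 4772000 / 28.8889
TE = 165184.6 N

165184.6


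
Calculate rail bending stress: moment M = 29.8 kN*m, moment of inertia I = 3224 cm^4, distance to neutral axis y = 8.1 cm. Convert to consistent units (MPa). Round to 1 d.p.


Convert units:
M = 29.8 kN*m = 29800000 N*mm
y = 8.1 cm = 81 mm
I = 3224 cm^4 = 32240000 mm^4
sigma = 29800000 * 81 / 32240000
sigma = 74.9 MPa

74.9


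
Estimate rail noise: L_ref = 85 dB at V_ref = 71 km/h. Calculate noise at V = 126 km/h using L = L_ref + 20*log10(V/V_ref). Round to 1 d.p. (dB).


V/V_ref = 126 / 71 = 1.774648
log10(1.774648) = 0.249112
20 * 0.249112 = 4.9822
L = 85 + 4.9822 = 90.0 dB

90.0


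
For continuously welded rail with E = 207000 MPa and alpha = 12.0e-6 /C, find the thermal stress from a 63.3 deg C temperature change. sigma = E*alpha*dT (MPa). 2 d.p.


sigma = E * alpha * dT
sigma = 207000 * 12.0e-6 * 63.3
sigma = 2.484 * 63.3
sigma = 157.24 MPa

157.24


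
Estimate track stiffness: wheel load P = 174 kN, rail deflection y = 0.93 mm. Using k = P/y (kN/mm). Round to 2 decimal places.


Track stiffness k = P / y
k = 174 / 0.93
k = 187.10 kN/mm

187.10


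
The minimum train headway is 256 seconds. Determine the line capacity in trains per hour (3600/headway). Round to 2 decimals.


Capacity = 3600 / headway
Capacity = 3600 / 256
Capacity = 14.06 trains/hour

14.06


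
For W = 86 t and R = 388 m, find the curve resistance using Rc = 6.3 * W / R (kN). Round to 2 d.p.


Rc = 6.3 * W / R
Rc = 6.3 * 86 / 388
Rc = 541.8 / 388
Rc = 1.40 kN

1.40
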